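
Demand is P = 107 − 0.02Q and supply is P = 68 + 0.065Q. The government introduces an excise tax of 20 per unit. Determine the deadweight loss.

2352.94

Competitive equilibrium: 107 − 0.02Q = 68 + 0.065Q → Q* = 458.8235, P* = 97.8235.
With the tax, the buyer price exceeds the seller price by 20: (107 − 0.02Q) − (68 + 0.065Q) = 20 → Q' = 223.5294.
ΔQ = 458.8235 − 223.5294 = 235.2941; the wedge equals the tax, 20.
DWL = ½ × 235.2941 × 20 = 2352.94.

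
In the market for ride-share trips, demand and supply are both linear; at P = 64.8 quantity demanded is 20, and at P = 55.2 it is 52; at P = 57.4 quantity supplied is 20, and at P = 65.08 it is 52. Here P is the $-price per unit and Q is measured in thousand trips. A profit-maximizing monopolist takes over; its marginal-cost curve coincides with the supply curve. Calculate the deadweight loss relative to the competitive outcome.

Demand slope = (55.2 − 64.8)/(52 − 20) = −0.3, so P = 70.8 − 0.3Q.
Supply slope = (65.08 − 57.4)/(52 − 20) = 0.24, so P = 52.6 + 0.24Q.
Competitive equilibrium: 70.8 − 0.3Q = 52.6 + 0.24Q → Q* = 33.7037, P* = 60.6889.
Marginal revenue: MR = 70.8 − 0.6Q. Set MR = MC: 70.8 − 0.6Q = 52.6 + 0.24Q → Q_m = 21.6667.
Price P_m = 70.8 − 0.3·21.6667 = 64.3; MC(Q_m) = 52.6 + 0.24·21.6667 = 57.8.
Competitive Q* = 33.7037, so ΔQ = 12.037; wedge = 64.3 − 57.8 = 6.5.
Welfare loss = ½ × 12.037 × 6.5 = $39.12 thousand.

$39.12 thousand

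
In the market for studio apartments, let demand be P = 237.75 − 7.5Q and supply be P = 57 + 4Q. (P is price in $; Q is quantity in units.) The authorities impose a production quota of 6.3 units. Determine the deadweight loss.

Competitive equilibrium: 237.75 − 7.5Q = 57 + 4Q → Q* = 15.7174, P* = 119.8696.
At Q = 6.3: demand price = 237.75 − 7.5·6.3 = 190.5; supply price = 57 + 4·6.3 = 82.2.
ΔQ = 15.7174 − 6.3 = 9.4174; wedge = 190.5 − 82.2 = 108.3.
DWL = ½ × 9.4174 × 108.3 = $509.95.

$509.95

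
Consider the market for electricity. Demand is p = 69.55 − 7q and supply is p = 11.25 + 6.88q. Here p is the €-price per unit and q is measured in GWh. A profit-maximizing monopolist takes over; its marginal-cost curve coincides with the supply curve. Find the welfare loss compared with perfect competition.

€13.76

Competitive equilibrium: 69.55 − 7q = 11.25 + 6.88q → q* = 4.2003, p* = 40.148.
Marginal revenue: MR = 69.55 − 14q. Set MR = MC: 69.55 − 14q = 11.25 + 6.88q → q_m = 2.7921.
Price p_m = 69.55 − 7·2.7921 = 50.0053; MC(q_m) = 11.25 + 6.88·2.7921 = 30.4596.
Competitive q* = 4.2003, so Δq = 1.4082; wedge = 50.0053 − 30.4596 = 19.5457.
The triangle = ½ × 1.4082 × 19.5457 = €13.76.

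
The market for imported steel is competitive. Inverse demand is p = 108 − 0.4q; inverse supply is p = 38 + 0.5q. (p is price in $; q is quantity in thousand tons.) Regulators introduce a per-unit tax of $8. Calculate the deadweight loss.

Competitive equilibrium: 108 − 0.4q = 38 + 0.5q → q* = 77.7778, p* = 76.8889.
With the tax, the buyer price exceeds the seller price by 8: (108 − 0.4q) − (38 + 0.5q) = 8 → q' = 68.8889.
Δq = 77.7778 − 68.8889 = 8.8889; the wedge equals the tax, 8.
DWL = ½ × 8.8889 × 8 = $35.56 thousand.

$35.56 thousand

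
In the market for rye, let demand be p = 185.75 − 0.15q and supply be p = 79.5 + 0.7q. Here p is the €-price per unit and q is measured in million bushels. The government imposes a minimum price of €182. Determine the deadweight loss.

Competitive equilibrium: 185.75 − 0.15q = 79.5 + 0.7q → q* = 125, p* = 167.
At the floor p = 182, quantity demanded = (185.75 − 182)/0.15 = 25.
Sellers' marginal cost at q' = 25: 79.5 + 0.7·25 = 97.
Δq = 125 − 25 = 100; wedge = 182 − 97 = 85.
The triangle = ½ × 100 × 85 = €4250 million.

€4250 million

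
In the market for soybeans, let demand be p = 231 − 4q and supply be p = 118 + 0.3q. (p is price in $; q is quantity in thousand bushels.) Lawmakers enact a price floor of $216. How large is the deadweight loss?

Competitive equilibrium: 231 − 4q = 118 + 0.3q → q* = 26.2791, p* = 125.8837.
At the floor p = 216, quantity demanded = (231 − 216)/4 = 3.75.
Sellers' marginal cost at q' = 3.75: 118 + 0.3·3.75 = 119.125.
Δq = 26.2791 − 3.75 = 22.5291; wedge = 216 − 119.125 = 96.875.
The triangle = ½ × 22.5291 × 96.875 = $1091.25 thousand.

$1091.25 thousand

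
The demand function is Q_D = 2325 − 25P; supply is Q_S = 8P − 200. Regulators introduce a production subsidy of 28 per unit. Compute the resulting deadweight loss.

2375.76

In inverse form: demand P = 93 − 0.04Q, supply P = 25 + 0.125Q.
Competitive equilibrium: 93 − 0.04Q = 25 + 0.125Q → Q* = 412.1212, P* = 76.5152.
The subsidy lowers effective supply by 28: P = 0.125Q − 3.
New quantity: 93 − 0.04Q = 0.125Q − 3 → Q' = 581.8182.
Overproduction ΔQ = 581.8182 − 412.1212 = 169.697; wedge = subsidy = 28.
DWL = ½ × 169.697 × 28 = 2375.76.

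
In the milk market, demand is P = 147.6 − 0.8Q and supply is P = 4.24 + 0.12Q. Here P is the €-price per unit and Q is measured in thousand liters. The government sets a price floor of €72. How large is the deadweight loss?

€1730.01 thousand

Competitive equilibrium: 147.6 − 0.8Q = 4.24 + 0.12Q → Q* = 155.8261, P* = 22.9391.
At the floor P = 72, quantity demanded = (147.6 − 72)/0.8 = 94.5.
Sellers' marginal cost at Q' = 94.5: 4.24 + 0.12·94.5 = 15.58.
ΔQ = 155.8261 − 94.5 = 61.3261; wedge = 72 − 15.58 = 56.42.
Welfare loss = ½ × 61.3261 × 56.42 = €1730.01 thousand.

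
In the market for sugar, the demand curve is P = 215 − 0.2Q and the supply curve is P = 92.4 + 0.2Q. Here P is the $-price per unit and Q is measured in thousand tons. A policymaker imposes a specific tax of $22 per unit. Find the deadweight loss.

Competitive equilibrium: 215 − 0.2Q = 92.4 + 0.2Q → Q* = 306.5, P* = 153.7.
With the tax, the buyer price exceeds the seller price by 22: (215 − 0.2Q) − (92.4 + 0.2Q) = 22 → Q' = 251.5.
ΔQ = 306.5 − 251.5 = 55; the wedge equals the tax, 22.
Welfare loss = ½ × 55 × 22 = $605 thousand.

$605 thousand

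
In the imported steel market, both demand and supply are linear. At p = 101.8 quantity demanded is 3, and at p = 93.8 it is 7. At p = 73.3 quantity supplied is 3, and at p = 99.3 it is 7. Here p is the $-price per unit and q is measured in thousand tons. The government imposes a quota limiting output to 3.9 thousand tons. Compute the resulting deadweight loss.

Demand slope = (93.8 − 101.8)/(7 − 3) = −2, so p = 107.8 − 2q.
Supply slope = (99.3 − 73.3)/(7 − 3) = 6.5, so p = 53.8 + 6.5q.
Competitive equilibrium: 107.8 − 2q = 53.8 + 6.5q → q* = 6.3529, p* = 95.0941.
At q = 3.9: demand price = 107.8 − 2·3.9 = 100; supply price = 53.8 + 6.5·3.9 = 79.15.
Δq = 6.3529 − 3.9 = 2.4529; wedge = 100 − 79.15 = 20.85.
DWL = ½ × 2.4529 × 20.85 = $25.57 thousand.

$25.57 thousand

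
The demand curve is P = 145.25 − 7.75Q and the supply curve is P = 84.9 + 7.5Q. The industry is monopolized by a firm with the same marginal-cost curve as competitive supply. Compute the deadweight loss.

Competitive equilibrium: 145.25 − 7.75Q = 84.9 + 7.5Q → Q* = 3.9574, P* = 114.5803.
Marginal revenue: MR = 145.25 − 15.5Q. Set MR = MC: 145.25 − 15.5Q = 84.9 + 7.5Q → Q_m = 2.6239.
Price P_m = 145.25 − 7.75·2.6239 = 124.9148; MC(Q_m) = 84.9 + 7.5·2.6239 = 104.5793.
Competitive Q* = 3.9574, so ΔQ = 1.3335; wedge = 124.9148 − 104.5793 = 20.3355.
The triangle = ½ × 1.3335 × 20.3355 = 13.56.

13.56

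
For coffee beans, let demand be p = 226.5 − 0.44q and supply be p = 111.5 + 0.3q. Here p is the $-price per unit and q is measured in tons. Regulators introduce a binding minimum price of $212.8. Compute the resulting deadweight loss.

$5713.83

Competitive equilibrium: 226.5 − 0.44q = 111.5 + 0.3q → q* = 155.4054, p* = 158.1216.
At the floor p = 212.8, quantity demanded = (226.5 − 212.8)/0.44 = 31.1364.
Sellers' marginal cost at q' = 31.1364: 111.5 + 0.3·31.1364 = 120.8409.
Δq = 155.4054 − 31.1364 = 124.269; wedge = 212.8 − 120.8409 = 91.9591.
The triangle = ½ × 124.269 × 91.9591 = $5713.83.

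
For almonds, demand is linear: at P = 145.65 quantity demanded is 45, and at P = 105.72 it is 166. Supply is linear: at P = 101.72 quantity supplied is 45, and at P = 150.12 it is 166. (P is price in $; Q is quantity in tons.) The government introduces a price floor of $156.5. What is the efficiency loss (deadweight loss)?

$3160.75

Demand slope = (105.72 − 145.65)/(166 − 45) = −0.33, so P = 160.5 − 0.33Q.
Supply slope = (150.12 − 101.72)/(166 − 45) = 0.4, so P = 83.72 + 0.4Q.
Competitive equilibrium: 160.5 − 0.33Q = 83.72 + 0.4Q → Q* = 105.1781, P* = 125.7912.
At the floor P = 156.5, quantity demanded = (160.5 − 156.5)/0.33 = 12.1212.
Sellers' marginal cost at Q' = 12.1212: 83.72 + 0.4·12.1212 = 88.5685.
ΔQ = 105.1781 − 12.1212 = 93.0569; wedge = 156.5 − 88.5685 = 67.9315.
The triangle = ½ × 93.0569 × 67.9315 = $3160.75.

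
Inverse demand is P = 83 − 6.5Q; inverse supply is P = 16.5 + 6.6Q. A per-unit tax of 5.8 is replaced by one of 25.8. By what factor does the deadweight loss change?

19.787

Competitive equilibrium: 83 − 6.5Q = 16.5 + 6.6Q → Q* = 5.0763, P* = 50.0038.
For a per-unit tax t: ΔQ = t/13.1, so DWL = ½·t·(t/13.1) = t²/26.2.
At t = 5.8: DWL = 1.284. At t = 25.8: DWL = 25.406.
Ratio = (25.8/5.8)² = 19.787.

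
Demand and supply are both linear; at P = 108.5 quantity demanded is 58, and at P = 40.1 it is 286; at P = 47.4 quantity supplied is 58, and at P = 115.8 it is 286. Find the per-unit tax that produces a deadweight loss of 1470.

42

Demand slope = (40.1 − 108.5)/(286 − 58) = −0.3, so P = 125.9 − 0.3Q.
Supply slope = (115.8 − 47.4)/(286 − 58) = 0.3, so P = 30 + 0.3Q.
Competitive equilibrium: 125.9 − 0.3Q = 30 + 0.3Q → Q* = 159.8333, P* = 77.95.
A tax t gives ΔQ = t/0.6 and wedge t, so DWL = t²/1.2.
t²/1.2 = 1470 → t² = 1764 → t = 42.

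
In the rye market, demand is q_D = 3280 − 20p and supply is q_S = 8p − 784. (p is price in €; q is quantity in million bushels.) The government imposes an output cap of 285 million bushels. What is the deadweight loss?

In inverse form: demand p = 164 − 0.05q, supply p = 98 + 0.125q.
Competitive equilibrium: 164 − 0.05q = 98 + 0.125q → q* = 377.1429, p* = 145.1429.
At q = 285: demand price = 164 − 0.05·285 = 149.75; supply price = 98 + 0.125·285 = 133.625.
Δq = 377.1429 − 285 = 92.1429; wedge = 149.75 − 133.625 = 16.125.
Deadweight loss = ½ × 92.1429 × 16.125 = €742.90 million.

€742.90 million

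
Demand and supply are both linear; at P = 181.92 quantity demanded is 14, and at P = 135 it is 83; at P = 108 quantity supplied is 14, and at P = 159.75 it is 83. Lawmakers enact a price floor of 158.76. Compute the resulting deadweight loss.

Demand slope = (135 − 181.92)/(83 − 14) = −0.68, so P = 191.44 − 0.68Q.
Supply slope = (159.75 − 108)/(83 − 14) = 0.75, so P = 97.5 + 0.75Q.
Competitive equilibrium: 191.44 − 0.68Q = 97.5 + 0.75Q → Q* = 65.6923, P* = 146.7692.
At the floor P = 158.76, quantity demanded = (191.44 − 158.76)/0.68 = 48.0588.
Sellers' marginal cost at Q' = 48.0588: 97.5 + 0.75·48.0588 = 133.5441.
ΔQ = 65.6923 − 48.0588 = 17.6335; wedge = 158.76 − 133.5441 = 25.2159.
Welfare loss = ½ × 17.6335 × 25.2159 = 222.32.

222.32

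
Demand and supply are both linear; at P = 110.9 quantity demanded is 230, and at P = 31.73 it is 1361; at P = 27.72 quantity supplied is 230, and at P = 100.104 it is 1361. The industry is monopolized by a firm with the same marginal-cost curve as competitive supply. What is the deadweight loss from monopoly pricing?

5709.67

Demand slope = (31.73 − 110.9)/(1361 − 230) = −0.07, so P = 127 − 0.07Q.
Supply slope = (100.104 − 27.72)/(1361 − 230) = 0.064, so P = 13 + 0.064Q.
Competitive equilibrium: 127 − 0.07Q = 13 + 0.064Q → Q* = 850.7463, P* = 67.4478.
Marginal revenue: MR = 127 − 0.14Q. Set MR = MC: 127 − 0.14Q = 13 + 0.064Q → Q_m = 558.8235.
Price P_m = 127 − 0.07·558.8235 = 87.8824; MC(Q_m) = 13 + 0.064·558.8235 = 48.7647.
Competitive Q* = 850.7463, so ΔQ = 291.9228; wedge = 87.8824 − 48.7647 = 39.1177.
Welfare loss = ½ × 291.9228 × 39.1177 = 5709.67.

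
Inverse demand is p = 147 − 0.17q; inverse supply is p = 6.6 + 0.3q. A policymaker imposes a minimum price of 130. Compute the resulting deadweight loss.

9280.38

Competitive equilibrium: 147 − 0.17q = 6.6 + 0.3q → q* = 298.7234, p* = 96.217.
At the floor p = 130, quantity demanded = (147 − 130)/0.17 = 100.
Sellers' marginal cost at q' = 100: 6.6 + 0.3·100 = 36.6.
Δq = 298.7234 − 100 = 198.7234; wedge = 130 − 36.6 = 93.4.
The triangle = ½ × 198.7234 × 93.4 = 9280.38.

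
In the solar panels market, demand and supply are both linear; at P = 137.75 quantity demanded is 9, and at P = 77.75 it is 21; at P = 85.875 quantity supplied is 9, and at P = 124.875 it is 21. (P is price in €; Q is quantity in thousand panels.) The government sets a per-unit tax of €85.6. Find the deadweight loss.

Demand slope = (77.75 − 137.75)/(21 − 9) = −5, so P = 182.75 − 5Q.
Supply slope = (124.875 − 85.875)/(21 − 9) = 3.25, so P = 56.625 + 3.25Q.
Competitive equilibrium: 182.75 − 5Q = 56.625 + 3.25Q → Q* = 15.2879, P* = 106.3106.
With the tax, the buyer price exceeds the seller price by 85.6: (182.75 − 5Q) − (56.625 + 3.25Q) = 85.6 → Q' = 4.9121.
ΔQ = 15.2879 − 4.9121 = 10.3758; the wedge equals the tax, 85.6.
The triangle = ½ × 10.3758 × 85.6 = €444.08 thousand.

€444.08 thousand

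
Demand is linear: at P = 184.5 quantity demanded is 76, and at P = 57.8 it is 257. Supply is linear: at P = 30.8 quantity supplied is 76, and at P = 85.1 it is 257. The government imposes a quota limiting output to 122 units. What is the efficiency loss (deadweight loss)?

Demand slope = (57.8 − 184.5)/(257 − 76) = −0.7, so P = 237.7 − 0.7Q.
Supply slope = (85.1 − 30.8)/(257 − 76) = 0.3, so P = 8 + 0.3Q.
Competitive equilibrium: 237.7 − 0.7Q = 8 + 0.3Q → Q* = 229.7, P* = 76.91.
At Q = 122: demand price = 237.7 − 0.7·122 = 152.3; supply price = 8 + 0.3·122 = 44.6.
ΔQ = 229.7 − 122 = 107.7; wedge = 152.3 − 44.6 = 107.7.
Welfare loss = ½ × 107.7 × 107.7 = 5799.645.

5799.645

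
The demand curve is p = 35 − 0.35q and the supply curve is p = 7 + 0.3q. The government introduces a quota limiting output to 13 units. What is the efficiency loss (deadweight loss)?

Competitive equilibrium: 35 − 0.35q = 7 + 0.3q → q* = 43.0769, p* = 19.9231.
At q = 13: demand price = 35 − 0.35·13 = 30.45; supply price = 7 + 0.3·13 = 10.9.
Δq = 43.0769 − 13 = 30.0769; wedge = 30.45 − 10.9 = 19.55.
Welfare loss = ½ × 30.0769 × 19.55 = 294.

294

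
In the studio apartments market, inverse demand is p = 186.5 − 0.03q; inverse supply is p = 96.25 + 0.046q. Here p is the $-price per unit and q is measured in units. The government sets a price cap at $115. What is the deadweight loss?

Competitive equilibrium: 186.5 − 0.03q = 96.25 + 0.046q → q* = 1187.5, p* = 150.875.
At the ceiling p = 115, quantity supplied = (115 − 96.25)/0.046 = 407.6087.
Willingness to pay at q' = 407.6087: 186.5 − 0.03·407.6087 = 174.27174.
Δq = 1187.5 − 407.6087 = 779.8913; wedge = 174.27174 − 115 = 59.27174.
Welfare loss = ½ × 779.8913 × 59.27174 = $23112.76.

$23112.76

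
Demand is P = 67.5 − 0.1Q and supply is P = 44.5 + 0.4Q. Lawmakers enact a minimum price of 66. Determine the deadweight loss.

Competitive equilibrium: 67.5 − 0.1Q = 44.5 + 0.4Q → Q* = 46, P* = 62.9.
At the floor P = 66, quantity demanded = (67.5 − 66)/0.1 = 15.
Sellers' marginal cost at Q' = 15: 44.5 + 0.4·15 = 50.5.
ΔQ = 46 − 15 = 31; wedge = 66 − 50.5 = 15.5.
The triangle = ½ × 31 × 15.5 = 240.25.

240.25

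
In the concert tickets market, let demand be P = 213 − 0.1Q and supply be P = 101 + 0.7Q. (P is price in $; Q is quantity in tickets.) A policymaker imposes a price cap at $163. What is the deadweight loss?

Competitive equilibrium: 213 − 0.1Q = 101 + 0.7Q → Q* = 140, P* = 199.
At the ceiling P = 163, quantity supplied = (163 − 101)/0.7 = 88.5714.
Willingness to pay at Q' = 88.5714: 213 − 0.1·88.5714 = 204.1429.
ΔQ = 140 − 88.5714 = 51.4286; wedge = 204.1429 − 163 = 41.1429.
Welfare loss = ½ × 51.4286 × 41.1429 = $1057.96.

$1057.96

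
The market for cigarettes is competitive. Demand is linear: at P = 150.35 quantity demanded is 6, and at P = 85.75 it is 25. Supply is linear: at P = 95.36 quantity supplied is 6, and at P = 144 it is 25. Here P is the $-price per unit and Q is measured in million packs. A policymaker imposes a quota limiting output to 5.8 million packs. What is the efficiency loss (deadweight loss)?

Demand slope = (85.75 − 150.35)/(25 − 6) = −3.4, so P = 170.75 − 3.4Q.
Supply slope = (144 − 95.36)/(25 − 6) = 2.56, so P = 80 + 2.56Q.
Competitive equilibrium: 170.75 − 3.4Q = 80 + 2.56Q → Q* = 15.2265, P* = 118.9799.
At Q = 5.8: demand price = 170.75 − 3.4·5.8 = 151.03; supply price = 80 + 2.56·5.8 = 94.848.
ΔQ = 15.2265 − 5.8 = 9.4265; wedge = 151.03 − 94.848 = 56.182.
The triangle = ½ × 9.4265 × 56.182 = $264.80 million.

$264.80 million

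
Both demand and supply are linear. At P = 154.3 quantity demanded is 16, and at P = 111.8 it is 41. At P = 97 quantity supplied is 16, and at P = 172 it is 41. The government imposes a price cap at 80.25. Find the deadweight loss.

742.47

Demand slope = (111.8 − 154.3)/(41 − 16) = −1.7, so P = 181.5 − 1.7Q.
Supply slope = (172 − 97)/(41 − 16) = 3, so P = 49 + 3Q.
Competitive equilibrium: 181.5 − 1.7Q = 49 + 3Q → Q* = 28.1915, P* = 133.5745.
At the ceiling P = 80.25, quantity supplied = (80.25 − 49)/3 = 10.4167.
Willingness to pay at Q' = 10.4167: 181.5 − 1.7·10.4167 = 163.7916.
ΔQ = 28.1915 − 10.4167 = 17.7748; wedge = 163.7916 − 80.25 = 83.5416.
DWL = ½ × 17.7748 × 83.5416 = 742.47.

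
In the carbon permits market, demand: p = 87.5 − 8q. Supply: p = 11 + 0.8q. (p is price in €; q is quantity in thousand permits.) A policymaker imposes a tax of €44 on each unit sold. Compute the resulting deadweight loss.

Competitive equilibrium: 87.5 − 8q = 11 + 0.8q → q* = 8.6932, p* = 17.9545.
With the tax, the buyer price exceeds the seller price by 44: (87.5 − 8q) − (11 + 0.8q) = 44 → q' = 3.6932.
Δq = 8.6932 − 3.6932 = 5; the wedge equals the tax, 44.
Welfare loss = ½ × 5 × 44 = €110 thousand.

€110 thousand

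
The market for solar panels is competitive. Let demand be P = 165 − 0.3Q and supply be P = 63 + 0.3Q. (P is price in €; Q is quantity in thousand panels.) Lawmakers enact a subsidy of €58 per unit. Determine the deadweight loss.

€2803.33 thousand

Competitive equilibrium: 165 − 0.3Q = 63 + 0.3Q → Q* = 170, P* = 114.
The subsidy lowers effective supply by 58: P = 5 + 0.3Q.
New quantity: 165 − 0.3Q = 5 + 0.3Q → Q' = 266.6667.
Overproduction ΔQ = 266.6667 − 170 = 96.6667; wedge = subsidy = 58.
Deadweight loss = ½ × 96.6667 × 58 = €2803.33 thousand.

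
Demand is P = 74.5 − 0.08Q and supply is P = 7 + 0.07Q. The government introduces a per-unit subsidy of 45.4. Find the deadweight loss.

Competitive equilibrium: 74.5 − 0.08Q = 7 + 0.07Q → Q* = 450, P* = 38.5.
The subsidy lowers effective supply by 45.4: P = 0.07Q − 38.4.
New quantity: 74.5 − 0.08Q = 0.07Q − 38.4 → Q' = 752.6667.
Overproduction ΔQ = 752.6667 − 450 = 302.6667; wedge = subsidy = 45.4.
Deadweight loss = ½ × 302.6667 × 45.4 = 6870.53.

6870.53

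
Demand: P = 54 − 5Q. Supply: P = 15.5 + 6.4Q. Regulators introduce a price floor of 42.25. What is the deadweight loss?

Competitive equilibrium: 54 − 5Q = 15.5 + 6.4Q → Q* = 3.3772, P* = 37.114.
At the floor P = 42.25, quantity demanded = (54 − 42.25)/5 = 2.35.
Sellers' marginal cost at Q' = 2.35: 15.5 + 6.4·2.35 = 30.54.
ΔQ = 3.3772 − 2.35 = 1.0272; wedge = 42.25 − 30.54 = 11.71.
DWL = ½ × 1.0272 × 11.71 = 6.01.

6.01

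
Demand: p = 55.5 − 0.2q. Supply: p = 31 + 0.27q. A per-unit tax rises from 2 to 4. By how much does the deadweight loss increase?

Competitive equilibrium: 55.5 − 0.2q = 31 + 0.27q → q* = 52.1277, p* = 45.0745.
For a per-unit tax t: Δq = t/0.47, so DWL = ½·t·(t/0.47) = t²/0.94.
At t = 2: DWL = 4.255. At t = 4: DWL = 17.021.
Increase = 17.021 − 4.255 = 12.77.

12.77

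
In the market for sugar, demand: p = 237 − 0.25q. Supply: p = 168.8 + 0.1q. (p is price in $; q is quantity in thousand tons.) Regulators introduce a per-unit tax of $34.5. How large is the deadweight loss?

Competitive equilibrium: 237 − 0.25q = 168.8 + 0.1q → q* = 194.8571, p* = 188.2857.
With the tax, the buyer price exceeds the seller price by 34.5: (237 − 0.25q) − (168.8 + 0.1q) = 34.5 → q' = 96.2857.
Δq = 194.8571 − 96.2857 = 98.5714; the wedge equals the tax, 34.5.
Welfare loss = ½ × 98.5714 × 34.5 = $1700.36 thousand.

$1700.36 thousand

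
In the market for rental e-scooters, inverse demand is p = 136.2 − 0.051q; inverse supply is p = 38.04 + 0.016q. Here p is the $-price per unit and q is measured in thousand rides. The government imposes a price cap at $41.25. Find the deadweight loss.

Competitive equilibrium: 136.2 − 0.051q = 38.04 + 0.016q → q* = 1465.07463, p* = 61.48119.
At the ceiling p = 41.25, quantity supplied = (41.25 − 38.04)/0.016 = 200.625.
Willingness to pay at q' = 200.625: 136.2 − 0.051·200.625 = 125.96813.
Δq = 1465.07463 − 200.625 = 1264.44963; wedge = 125.96813 − 41.25 = 84.71813.
Welfare loss = ½ × 1264.44963 × 84.71813 = $53560.90 thousand.

$53560.90 thousand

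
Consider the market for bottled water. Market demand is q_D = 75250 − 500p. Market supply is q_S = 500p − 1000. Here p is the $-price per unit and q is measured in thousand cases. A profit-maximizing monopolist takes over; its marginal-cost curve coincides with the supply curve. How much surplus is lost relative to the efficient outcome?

In inverse form: demand p = 150.5 − 0.002q, supply p = 2 + 0.002q.
Competitive equilibrium: 150.5 − 0.002q = 2 + 0.002q → q* = 37125, p* = 76.25.
Marginal revenue: MR = 150.5 − 0.004q. Set MR = MC: 150.5 − 0.004q = 2 + 0.002q → q_m = 24750.
Price p_m = 150.5 − 0.002·24750 = 101; MC(q_m) = 2 + 0.002·24750 = 51.5.
Competitive q* = 37125, so Δq = 12375; wedge = 101 − 51.5 = 49.5.
Welfare loss = ½ × 12375 × 49.5 = $306281.25 thousand.

$306281.25 thousand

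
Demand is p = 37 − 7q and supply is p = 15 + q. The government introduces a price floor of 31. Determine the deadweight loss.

Competitive equilibrium: 37 − 7q = 15 + q → q* = 2.75, p* = 17.75.
At the floor p = 31, quantity demanded = (37 − 31)/7 = 0.8571.
Sellers' marginal cost at q' = 0.8571: 15 + 1·0.8571 = 15.8571.
Δq = 2.75 − 0.8571 = 1.8929; wedge = 31 − 15.8571 = 15.1429.
Deadweight loss = ½ × 1.8929 × 15.1429 = 14.33.

14.33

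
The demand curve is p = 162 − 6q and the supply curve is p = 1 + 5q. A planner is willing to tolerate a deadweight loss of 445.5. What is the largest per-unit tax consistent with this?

99

Competitive equilibrium: 162 − 6q = 1 + 5q → q* = 14.6364, p* = 74.1818.
A tax t gives Δq = t/11 and wedge t, so DWL = t²/22.
t²/22 = 445.5 → t² = 9801 → t = 99.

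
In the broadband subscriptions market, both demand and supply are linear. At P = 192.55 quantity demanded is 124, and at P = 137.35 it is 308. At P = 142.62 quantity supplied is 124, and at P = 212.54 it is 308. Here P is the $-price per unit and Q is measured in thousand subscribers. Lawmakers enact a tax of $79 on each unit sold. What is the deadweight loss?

Demand slope = (137.35 − 192.55)/(308 − 124) = −0.3, so P = 229.75 − 0.3Q.
Supply slope = (212.54 − 142.62)/(308 − 124) = 0.38, so P = 95.5 + 0.38Q.
Competitive equilibrium: 229.75 − 0.3Q = 95.5 + 0.38Q → Q* = 197.4265, P* = 170.5221.
With the tax, the buyer price exceeds the seller price by 79: (229.75 − 0.3Q) − (95.5 + 0.38Q) = 79 → Q' = 81.25.
ΔQ = 197.4265 − 81.25 = 116.1765; the wedge equals the tax, 79.
Welfare loss = ½ × 116.1765 × 79 = $4588.97 thousand.

$4588.97 thousand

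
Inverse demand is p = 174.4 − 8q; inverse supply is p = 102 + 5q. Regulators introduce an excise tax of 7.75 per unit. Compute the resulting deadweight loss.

2.31

Competitive equilibrium: 174.4 − 8q = 102 + 5q → q* = 5.5692, p* = 129.8462.
With the tax, the buyer price exceeds the seller price by 7.75: (174.4 − 8q) − (102 + 5q) = 7.75 → q' = 4.9731.
Δq = 5.5692 − 4.9731 = 0.5961; the wedge equals the tax, 7.75.
DWL = ½ × 0.5961 × 7.75 = 2.31.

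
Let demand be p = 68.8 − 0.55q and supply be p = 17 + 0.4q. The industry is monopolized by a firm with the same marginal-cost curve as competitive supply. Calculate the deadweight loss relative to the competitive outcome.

189.87

Competitive equilibrium: 68.8 − 0.55q = 17 + 0.4q → q* = 54.5263, p* = 38.8105.
Marginal revenue: MR = 68.8 − 1.1q. Set MR = MC: 68.8 − 1.1q = 17 + 0.4q → q_m = 34.5333.
Price p_m = 68.8 − 0.55·34.5333 = 49.8067; MC(q_m) = 17 + 0.4·34.5333 = 30.8133.
Competitive q* = 54.5263, so Δq = 19.993; wedge = 49.8067 − 30.8133 = 18.9934.
The triangle = ½ × 19.993 × 18.9934 = 189.87.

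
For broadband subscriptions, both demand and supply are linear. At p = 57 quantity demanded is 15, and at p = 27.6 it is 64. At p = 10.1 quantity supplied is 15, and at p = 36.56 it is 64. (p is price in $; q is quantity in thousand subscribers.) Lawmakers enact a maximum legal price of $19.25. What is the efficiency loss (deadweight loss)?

$333.70 thousand

Demand slope = (27.6 − 57)/(64 − 15) = −0.6, so p = 66 − 0.6q.
Supply slope = (36.56 − 10.1)/(64 − 15) = 0.54, so p = 2 + 0.54q.
Competitive equilibrium: 66 − 0.6q = 2 + 0.54q → q* = 56.1404, p* = 32.3158.
At the ceiling p = 19.25, quantity supplied = (19.25 − 2)/0.54 = 31.9444.
Willingness to pay at q' = 31.9444: 66 − 0.6·31.9444 = 46.8334.
Δq = 56.1404 − 31.9444 = 24.196; wedge = 46.8334 − 19.25 = 27.5834.
The triangle = ½ × 24.196 × 27.5834 = $333.70 thousand.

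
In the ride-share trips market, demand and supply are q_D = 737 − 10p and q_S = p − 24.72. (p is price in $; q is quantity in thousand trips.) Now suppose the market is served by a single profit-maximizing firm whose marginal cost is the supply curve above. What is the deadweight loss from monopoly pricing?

In inverse form: demand p = 73.7 − 0.1q, supply p = 24.72 + q.
Competitive equilibrium: 73.7 − 0.1q = 24.72 + q → q* = 44.5273, p* = 69.2473.
Marginal revenue: MR = 73.7 − 0.2q. Set MR = MC: 73.7 − 0.2q = 24.72 + q → q_m = 40.8167.
Price p_m = 73.7 − 0.1·40.8167 = 69.6183; MC(q_m) = 24.72 + 1·40.8167 = 65.5367.
Competitive q* = 44.5273, so Δq = 3.7106; wedge = 69.6183 − 65.5367 = 4.0816.
Welfare loss = ½ × 3.7106 × 4.0816 = $7.57 thousand.

$7.57 thousand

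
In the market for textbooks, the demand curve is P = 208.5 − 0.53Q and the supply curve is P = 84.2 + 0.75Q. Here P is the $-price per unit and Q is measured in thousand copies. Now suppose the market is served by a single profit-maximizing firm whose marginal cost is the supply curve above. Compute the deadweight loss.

Competitive equilibrium: 208.5 − 0.53Q = 84.2 + 0.75Q → Q* = 97.10938, P* = 157.03203.
Marginal revenue: MR = 208.5 − 1.06Q. Set MR = MC: 208.5 − 1.06Q = 84.2 + 0.75Q → Q_m = 68.67403.
Price P_m = 208.5 − 0.53·68.67403 = 172.10276; MC(Q_m) = 84.2 + 0.75·68.67403 = 135.70552.
Competitive Q* = 97.10938, so ΔQ = 28.43535; wedge = 172.10276 − 135.70552 = 36.39724.
Welfare loss = ½ × 28.43535 × 36.39724 = $517.48 thousand.

$517.48 thousand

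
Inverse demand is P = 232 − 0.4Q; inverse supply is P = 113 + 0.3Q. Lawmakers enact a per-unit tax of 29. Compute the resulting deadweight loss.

Competitive equilibrium: 232 − 0.4Q = 113 + 0.3Q → Q* = 170, P* = 164.
With the tax, the buyer price exceeds the seller price by 29: (232 − 0.4Q) − (113 + 0.3Q) = 29 → Q' = 128.5714.
ΔQ = 170 − 128.5714 = 41.4286; the wedge equals the tax, 29.
Welfare loss = ½ × 41.4286 × 29 = 600.71.

600.71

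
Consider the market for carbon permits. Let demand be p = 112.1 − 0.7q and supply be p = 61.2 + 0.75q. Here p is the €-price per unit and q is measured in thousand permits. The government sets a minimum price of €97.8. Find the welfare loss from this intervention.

Competitive equilibrium: 112.1 − 0.7q = 61.2 + 0.75q → q* = 35.1034, p* = 87.5276.
At the floor p = 97.8, quantity demanded = (112.1 − 97.8)/0.7 = 20.4286.
Sellers' marginal cost at q' = 20.4286: 61.2 + 0.75·20.4286 = 76.5215.
Δq = 35.1034 − 20.4286 = 14.6748; wedge = 97.8 − 76.5215 = 21.2785.
DWL = ½ × 14.6748 × 21.2785 = €156.13 thousand.

€156.13 thousand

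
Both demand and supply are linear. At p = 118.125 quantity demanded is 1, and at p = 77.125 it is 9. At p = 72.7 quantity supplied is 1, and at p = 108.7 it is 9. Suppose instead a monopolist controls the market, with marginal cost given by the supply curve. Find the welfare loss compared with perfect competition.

19.01

Demand slope = (77.125 − 118.125)/(9 − 1) = −5.125, so p = 123.25 − 5.125q.
Supply slope = (108.7 − 72.7)/(9 − 1) = 4.5, so p = 68.2 + 4.5q.
Competitive equilibrium: 123.25 − 5.125q = 68.2 + 4.5q → q* = 5.7195, p* = 93.9377.
Marginal revenue: MR = 123.25 − 10.25q. Set MR = MC: 123.25 − 10.25q = 68.2 + 4.5q → q_m = 3.7322.
Price p_m = 123.25 − 5.125·3.7322 = 104.1225; MC(q_m) = 68.2 + 4.5·3.7322 = 84.9949.
Competitive q* = 5.7195, so Δq = 1.9873; wedge = 104.1225 − 84.9949 = 19.1276.
DWL = ½ × 1.9873 × 19.1276 = 19.01.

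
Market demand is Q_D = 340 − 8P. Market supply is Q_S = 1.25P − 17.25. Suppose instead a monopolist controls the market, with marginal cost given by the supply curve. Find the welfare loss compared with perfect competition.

In inverse form: demand P = 42.5 − 0.125Q, supply P = 13.8 + 0.8Q.
Competitive equilibrium: 42.5 − 0.125Q = 13.8 + 0.8Q → Q* = 31.027, P* = 38.6216.
Marginal revenue: MR = 42.5 − 0.25Q. Set MR = MC: 42.5 − 0.25Q = 13.8 + 0.8Q → Q_m = 27.3333.
Price P_m = 42.5 − 0.125·27.3333 = 39.0833; MC(Q_m) = 13.8 + 0.8·27.3333 = 35.6666.
Competitive Q* = 31.027, so ΔQ = 3.6937; wedge = 39.0833 − 35.6666 = 3.4167.
The triangle = ½ × 3.6937 × 3.4167 = 6.31.

6.31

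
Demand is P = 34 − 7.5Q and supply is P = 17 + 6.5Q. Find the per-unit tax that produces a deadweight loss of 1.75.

Competitive equilibrium: 34 − 7.5Q = 17 + 6.5Q → Q* = 1.2143, P* = 24.8929.
A tax t gives ΔQ = t/14 and wedge t, so DWL = t²/28.
t²/28 = 1.75 → t² = 49 → t = 7.

7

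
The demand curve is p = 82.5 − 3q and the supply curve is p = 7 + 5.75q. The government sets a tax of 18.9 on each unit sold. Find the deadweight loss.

Competitive equilibrium: 82.5 − 3q = 7 + 5.75q → q* = 8.6286, p* = 56.6143.
With the tax, the buyer price exceeds the seller price by 18.9: (82.5 − 3q) − (7 + 5.75q) = 18.9 → q' = 6.4686.
Δq = 8.6286 − 6.4686 = 2.16; the wedge equals the tax, 18.9.
Welfare loss = ½ × 2.16 × 18.9 = 20.412.

20.412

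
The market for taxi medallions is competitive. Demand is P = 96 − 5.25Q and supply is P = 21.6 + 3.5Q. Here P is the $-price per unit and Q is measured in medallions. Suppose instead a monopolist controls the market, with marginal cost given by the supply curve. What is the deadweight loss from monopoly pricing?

$44.48

Competitive equilibrium: 96 − 5.25Q = 21.6 + 3.5Q → Q* = 8.5029, P* = 51.36.
Marginal revenue: MR = 96 − 10.5Q. Set MR = MC: 96 − 10.5Q = 21.6 + 3.5Q → Q_m = 5.3143.
Price P_m = 96 − 5.25·5.3143 = 68.0999; MC(Q_m) = 21.6 + 3.5·5.3143 = 40.2001.
Competitive Q* = 8.5029, so ΔQ = 3.1886; wedge = 68.0999 − 40.2001 = 27.8998.
DWL = ½ × 3.1886 × 27.8998 = $44.48.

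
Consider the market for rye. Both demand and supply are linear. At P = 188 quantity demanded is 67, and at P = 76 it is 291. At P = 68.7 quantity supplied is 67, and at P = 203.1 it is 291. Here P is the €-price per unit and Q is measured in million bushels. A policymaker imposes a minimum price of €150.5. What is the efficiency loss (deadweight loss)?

€615.56 million

Demand slope = (76 − 188)/(291 − 67) = −0.5, so P = 221.5 − 0.5Q.
Supply slope = (203.1 − 68.7)/(291 − 67) = 0.6, so P = 28.5 + 0.6Q.
Competitive equilibrium: 221.5 − 0.5Q = 28.5 + 0.6Q → Q* = 175.4545, P* = 133.7727.
At the floor P = 150.5, quantity demanded = (221.5 − 150.5)/0.5 = 142.
Sellers' marginal cost at Q' = 142: 28.5 + 0.6·142 = 113.7.
ΔQ = 175.4545 − 142 = 33.4545; wedge = 150.5 − 113.7 = 36.8.
The triangle = ½ × 33.4545 × 36.8 = €615.56 million.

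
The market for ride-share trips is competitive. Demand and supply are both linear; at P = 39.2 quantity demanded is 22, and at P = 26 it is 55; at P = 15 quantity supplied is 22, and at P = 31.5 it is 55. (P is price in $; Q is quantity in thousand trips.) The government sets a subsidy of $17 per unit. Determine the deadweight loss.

$160.56 thousand

Demand slope = (26 − 39.2)/(55 − 22) = −0.4, so P = 48 − 0.4Q.
Supply slope = (31.5 − 15)/(55 − 22) = 0.5, so P = 4 + 0.5Q.
Competitive equilibrium: 48 − 0.4Q = 4 + 0.5Q → Q* = 48.8889, P* = 28.4444.
The subsidy lowers effective supply by 17: P = 0.5Q − 13.
New quantity: 48 − 0.4Q = 0.5Q − 13 → Q' = 67.7778.
Overproduction ΔQ = 67.7778 − 48.8889 = 18.8889; wedge = subsidy = 17.
DWL = ½ × 18.8889 × 17 = $160.56 thousand.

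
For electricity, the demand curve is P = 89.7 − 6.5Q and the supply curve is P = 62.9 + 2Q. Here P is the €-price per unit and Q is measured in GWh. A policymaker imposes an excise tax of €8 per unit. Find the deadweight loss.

Competitive equilibrium: 89.7 − 6.5Q = 62.9 + 2Q → Q* = 3.1529, P* = 69.2059.
With the tax, the buyer price exceeds the seller price by 8: (89.7 − 6.5Q) − (62.9 + 2Q) = 8 → Q' = 2.2118.
ΔQ = 3.1529 − 2.2118 = 0.9411; the wedge equals the tax, 8.
DWL = ½ × 0.9411 × 8 = €3.76.

€3.76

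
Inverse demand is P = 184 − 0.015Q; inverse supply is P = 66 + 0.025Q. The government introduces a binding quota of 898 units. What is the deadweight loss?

84214.08

Competitive equilibrium: 184 − 0.015Q = 66 + 0.025Q → Q* = 2950, P* = 139.75.
At Q = 898: demand price = 184 − 0.015·898 = 170.53; supply price = 66 + 0.025·898 = 88.45.
ΔQ = 2950 − 898 = 2052; wedge = 170.53 − 88.45 = 82.08.
Welfare loss = ½ × 2052 × 82.08 = 84214.08.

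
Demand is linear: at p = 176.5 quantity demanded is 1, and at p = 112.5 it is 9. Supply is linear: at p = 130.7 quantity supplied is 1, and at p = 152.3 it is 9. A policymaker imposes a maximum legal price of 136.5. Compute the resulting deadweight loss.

Demand slope = (112.5 − 176.5)/(9 − 1) = −8, so p = 184.5 − 8q.
Supply slope = (152.3 − 130.7)/(9 − 1) = 2.7, so p = 128 + 2.7q.
Competitive equilibrium: 184.5 − 8q = 128 + 2.7q → q* = 5.2804, p* = 142.257.
At the ceiling p = 136.5, quantity supplied = (136.5 − 128)/2.7 = 3.1481.
Willingness to pay at q' = 3.1481: 184.5 − 8·3.1481 = 159.3152.
Δq = 5.2804 − 3.1481 = 2.1323; wedge = 159.3152 − 136.5 = 22.8152.
Welfare loss = ½ × 2.1323 × 22.8152 = 24.32.

24.32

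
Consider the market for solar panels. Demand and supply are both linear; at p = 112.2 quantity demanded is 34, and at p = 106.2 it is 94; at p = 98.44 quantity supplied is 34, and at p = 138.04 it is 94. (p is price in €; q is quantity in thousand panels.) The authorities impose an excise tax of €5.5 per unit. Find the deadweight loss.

Demand slope = (106.2 − 112.2)/(94 − 34) = −0.1, so p = 115.6 − 0.1q.
Supply slope = (138.04 − 98.44)/(94 − 34) = 0.66, so p = 76 + 0.66q.
Competitive equilibrium: 115.6 − 0.1q = 76 + 0.66q → q* = 52.1053, p* = 110.3895.
With the tax, the buyer price exceeds the seller price by 5.5: (115.6 − 0.1q) − (76 + 0.66q) = 5.5 → q' = 44.8684.
Δq = 52.1053 − 44.8684 = 7.2369; the wedge equals the tax, 5.5.
DWL = ½ × 7.2369 × 5.5 = €19.90 thousand.

€19.90 thousand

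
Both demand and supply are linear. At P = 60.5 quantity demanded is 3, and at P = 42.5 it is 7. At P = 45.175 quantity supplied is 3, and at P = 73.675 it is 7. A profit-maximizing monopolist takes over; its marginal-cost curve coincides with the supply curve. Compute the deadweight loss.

8.44

Demand slope = (42.5 − 60.5)/(7 − 3) = −4.5, so P = 74 − 4.5Q.
Supply slope = (73.675 − 45.175)/(7 − 3) = 7.125, so P = 23.8 + 7.125Q.
Competitive equilibrium: 74 − 4.5Q = 23.8 + 7.125Q → Q* = 4.3183, P* = 54.5677.
Marginal revenue: MR = 74 − 9Q. Set MR = MC: 74 − 9Q = 23.8 + 7.125Q → Q_m = 3.1132.
Price P_m = 74 − 4.5·3.1132 = 59.9906; MC(Q_m) = 23.8 + 7.125·3.1132 = 45.9816.
Competitive Q* = 4.3183, so ΔQ = 1.2051; wedge = 59.9906 − 45.9816 = 14.009.
Deadweight loss = ½ × 1.2051 × 14.009 = 8.44.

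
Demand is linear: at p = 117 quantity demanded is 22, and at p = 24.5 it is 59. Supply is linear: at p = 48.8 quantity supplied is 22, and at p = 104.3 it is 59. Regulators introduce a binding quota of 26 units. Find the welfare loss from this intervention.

Demand slope = (24.5 − 117)/(59 − 22) = −2.5, so p = 172 − 2.5q.
Supply slope = (104.3 − 48.8)/(59 − 22) = 1.5, so p = 15.8 + 1.5q.
Competitive equilibrium: 172 − 2.5q = 15.8 + 1.5q → q* = 39.05, p* = 74.375.
At q = 26: demand price = 172 − 2.5·26 = 107; supply price = 15.8 + 1.5·26 = 54.8.
Δq = 39.05 − 26 = 13.05; wedge = 107 − 54.8 = 52.2.
DWL = ½ × 13.05 × 52.2 = 340.605.

340.605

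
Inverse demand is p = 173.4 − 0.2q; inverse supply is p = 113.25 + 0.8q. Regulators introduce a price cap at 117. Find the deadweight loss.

1538.04

Competitive equilibrium: 173.4 − 0.2q = 113.25 + 0.8q → q* = 60.15, p* = 161.37.
At the ceiling p = 117, quantity supplied = (117 − 113.25)/0.8 = 4.6875.
Willingness to pay at q' = 4.6875: 173.4 − 0.2·4.6875 = 172.4625.
Δq = 60.15 − 4.6875 = 55.4625; wedge = 172.4625 − 117 = 55.4625.
DWL = ½ × 55.4625 × 55.4625 = 1538.04.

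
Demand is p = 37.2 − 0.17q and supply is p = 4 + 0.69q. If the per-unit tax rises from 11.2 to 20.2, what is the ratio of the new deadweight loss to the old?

Competitive equilibrium: 37.2 − 0.17q = 4 + 0.69q → q* = 38.6047, p* = 30.6372.
For a per-unit tax t: Δq = t/0.86, so DWL = ½·t·(t/0.86) = t²/1.72.
At t = 11.2: DWL = 72.930. At t = 20.2: DWL = 237.233.
Ratio = (20.2/11.2)² = 3.253.

3.253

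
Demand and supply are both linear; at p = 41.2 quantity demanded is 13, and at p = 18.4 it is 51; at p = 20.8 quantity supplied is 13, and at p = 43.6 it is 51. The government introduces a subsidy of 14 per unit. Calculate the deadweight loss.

Demand slope = (18.4 − 41.2)/(51 − 13) = −0.6, so p = 49 − 0.6q.
Supply slope = (43.6 − 20.8)/(51 − 13) = 0.6, so p = 13 + 0.6q.
Competitive equilibrium: 49 − 0.6q = 13 + 0.6q → q* = 30, p* = 31.
The subsidy lowers effective supply by 14: p = 0.6q − 1.
New quantity: 49 − 0.6q = 0.6q − 1 → q' = 41.6667.
Overproduction Δq = 41.6667 − 30 = 11.6667; wedge = subsidy = 14.
Welfare loss = ½ × 11.6667 × 14 = 81.67.

81.67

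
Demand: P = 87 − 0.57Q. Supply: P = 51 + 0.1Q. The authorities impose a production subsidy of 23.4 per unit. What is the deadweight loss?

Competitive equilibrium: 87 − 0.57Q = 51 + 0.1Q → Q* = 53.7313, P* = 56.3731.
The subsidy lowers effective supply by 23.4: P = 27.6 + 0.1Q.
New quantity: 87 − 0.57Q = 27.6 + 0.1Q → Q' = 88.6567.
Overproduction ΔQ = 88.6567 − 53.7313 = 34.9254; wedge = subsidy = 23.4.
Deadweight loss = ½ × 34.9254 × 23.4 = 408.63.

408.63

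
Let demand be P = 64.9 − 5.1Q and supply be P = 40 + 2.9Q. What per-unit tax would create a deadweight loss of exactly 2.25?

6

Competitive equilibrium: 64.9 − 5.1Q = 40 + 2.9Q → Q* = 3.1125, P* = 49.0263.
A tax t gives ΔQ = t/8 and wedge t, so DWL = t²/16.
t²/16 = 2.25 → t² = 36 → t = 6.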